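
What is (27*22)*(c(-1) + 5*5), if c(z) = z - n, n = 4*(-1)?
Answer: 16632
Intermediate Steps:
n = -4
c(z) = 4 + z (c(z) = z - 1*(-4) = z + 4 = 4 + z)
(27*22)*(c(-1) + 5*5) = (27*22)*((4 - 1) + 5*5) = 594*(3 + 25) = 594*28 = 16632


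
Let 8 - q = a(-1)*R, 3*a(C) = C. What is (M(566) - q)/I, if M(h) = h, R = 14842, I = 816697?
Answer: -13168/2450091 ≈ -0.0053745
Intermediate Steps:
a(C) = C/3
q = 14866/3 (q = 8 - (1/3)*(-1)*14842 = 8 - (-1)*14842/3 = 8 - 1*(-14842/3) = 8 + 14842/3 = 14866/3 ≈ 4955.3)
(M(566) - q)/I = (566 - 1*14866/3)/816697 = (566 - 14866/3)*(1/816697) = -13168/3*1/816697 = -13168/2450091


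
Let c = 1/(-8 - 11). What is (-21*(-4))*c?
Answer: -84/19 ≈ -4.4211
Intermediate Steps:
c = -1/19 (c = 1/(-19) = -1/19 ≈ -0.052632)
(-21*(-4))*c = -21*(-4)*(-1/19) = 84*(-1/19) = -84/19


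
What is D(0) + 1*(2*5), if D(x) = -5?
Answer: 5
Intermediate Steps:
D(0) + 1*(2*5) = -5 + 1*(2*5) = -5 + 1*10 = -5 + 10 = 5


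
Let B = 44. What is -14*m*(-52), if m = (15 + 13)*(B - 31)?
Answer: 264992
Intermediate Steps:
m = 364 (m = (15 + 13)*(44 - 31) = 28*13 = 364)
-14*m*(-52) = -14*364*(-52) = -5096*(-52) = 264992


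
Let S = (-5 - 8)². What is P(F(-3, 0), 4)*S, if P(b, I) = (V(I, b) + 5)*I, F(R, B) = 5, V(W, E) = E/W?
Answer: 4225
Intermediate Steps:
S = 169 (S = (-13)² = 169)
P(b, I) = I*(5 + b/I) (P(b, I) = (b/I + 5)*I = (5 + b/I)*I = I*(5 + b/I))
P(F(-3, 0), 4)*S = (5 + 5*4)*169 = (5 + 20)*169 = 25*169 = 4225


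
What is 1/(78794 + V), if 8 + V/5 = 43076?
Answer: 1/294134 ≈ 3.3998e-6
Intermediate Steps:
V = 215340 (V = -40 + 5*43076 = -40 + 215380 = 215340)
1/(78794 + V) = 1/(78794 + 215340) = 1/294134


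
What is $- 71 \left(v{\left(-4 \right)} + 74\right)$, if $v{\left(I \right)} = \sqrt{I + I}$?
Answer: $-5254 - 142 i \sqrt{2} \approx -5254.0 - 200.82 i$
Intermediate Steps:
$v{\left(I \right)} = \sqrt{2} \sqrt{I}$ ($v{\left(I \right)} = \sqrt{2 I} = \sqrt{2} \sqrt{I}$)
$- 71 \left(v{\left(-4 \right)} + 74\right) = - 71 \left(\sqrt{2} \sqrt{-4} + 74\right) = - 71 \left(\sqrt{2} \cdot 2 i + 74\right) = - 71 \left(2 i \sqrt{2} + 74\right) = - 71 \left(74 + 2 i \sqrt{2}\right) = -5254 - 142 i \sqrt{2}$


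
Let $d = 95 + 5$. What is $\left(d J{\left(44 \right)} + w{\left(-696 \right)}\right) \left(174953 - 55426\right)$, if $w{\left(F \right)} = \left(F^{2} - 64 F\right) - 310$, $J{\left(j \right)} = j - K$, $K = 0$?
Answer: $63713867350$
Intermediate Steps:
$d = 100$
$J{\left(j \right)} = j$ ($J{\left(j \right)} = j - 0 = j + 0 = j$)
$w{\left(F \right)} = -310 + F^{2} - 64 F$
$\left(d J{\left(44 \right)} + w{\left(-696 \right)}\right) \left(174953 - 55426\right) = \left(100 \cdot 44 - \left(-44234 - 484416\right)\right) \left(174953 - 55426\right) = \left(4400 + \left(-310 + 484416 + 44544\right)\right) 119527 = \left(4400 + 528650\right) 119527 = 533050 \cdot 119527 = 63713867350$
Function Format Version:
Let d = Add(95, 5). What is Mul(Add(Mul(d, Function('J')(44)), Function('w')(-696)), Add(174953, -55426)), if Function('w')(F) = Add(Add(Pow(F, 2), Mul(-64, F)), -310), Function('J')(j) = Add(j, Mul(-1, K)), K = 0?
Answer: 63713867350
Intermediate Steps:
d = 100
Function('J')(j) = j (Function('J')(j) = Add(j, Mul(-1, 0)) = Add(j, 0) = j)
Function('w')(F) = Add(-310, Pow(F, 2), Mul(-64, F))
Mul(Add(Mul(d, Function('J')(44)), Function('w')(-696)), Add(174953, -55426)) = Mul(Add(Mul(100, 44), Add(-310, Pow(-696, 2), Mul(-64, -696))), Add(174953, -55426)) = Mul(Add(4400, Add(-310, 484416, 44544)), 119527) = Mul(Add(4400, 528650), 119527) = Mul(533050, 119527) = 63713867350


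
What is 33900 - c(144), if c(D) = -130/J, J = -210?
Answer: 711887/21 ≈ 33899.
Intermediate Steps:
c(D) = 13/21 (c(D) = -130/(-210) = -130*(-1/210) = 13/21)
33900 - c(144) = 33900 - 1*13/21 = 33900 - 13/21 = 711887/21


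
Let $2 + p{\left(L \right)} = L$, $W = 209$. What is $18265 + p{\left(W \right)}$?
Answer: $18472$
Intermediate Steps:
$p{\left(L \right)} = -2 + L$
$18265 + p{\left(W \right)} = 18265 + \left(-2 + 209\right) = 18265 + 207 = 18472$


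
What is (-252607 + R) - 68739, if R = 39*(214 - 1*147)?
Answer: -318733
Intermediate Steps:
R = 2613 (R = 39*(214 - 147) = 39*67 = 2613)
(-252607 + R) - 68739 = (-252607 + 2613) - 68739 = -249994 - 68739 = -318733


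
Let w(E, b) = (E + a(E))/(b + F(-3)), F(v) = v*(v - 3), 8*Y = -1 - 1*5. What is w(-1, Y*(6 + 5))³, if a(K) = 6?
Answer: 8000/59319 ≈ 0.13486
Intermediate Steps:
Y = -¾ (Y = (-1 - 1*5)/8 = (-1 - 5)/8 = (⅛)*(-6) = -¾ ≈ -0.75000)
F(v) = v*(-3 + v)
w(E, b) = (6 + E)/(18 + b) (w(E, b) = (E + 6)/(b - 3*(-3 - 3)) = (6 + E)/(b - 3*(-6)) = (6 + E)/(b + 18) = (6 + E)/(18 + b))
w(-1, Y*(6 + 5))³ = ((6 - 1)/(18 - 3*(6 + 5)/4))³ = (5/(18 - ¾*11))³ = (5/(18 - 33/4))³ = (5/(39/4))³ = ((4/39)*5)³ = (20/39)³ = 8000/59319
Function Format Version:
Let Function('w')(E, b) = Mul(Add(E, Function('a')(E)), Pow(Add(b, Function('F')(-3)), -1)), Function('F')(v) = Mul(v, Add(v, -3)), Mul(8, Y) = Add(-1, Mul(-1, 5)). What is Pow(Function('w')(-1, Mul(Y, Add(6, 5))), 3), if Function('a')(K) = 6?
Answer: Rational(8000, 59319) ≈ 0.13486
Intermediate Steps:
Y = Rational(-3, 4) (Y = Mul(Rational(1, 8), Add(-1, Mul(-1, 5))) = Mul(Rational(1, 8), Add(-1, -5)) = Mul(Rational(1, 8), -6) = Rational(-3, 4) ≈ -0.75000)
Function('F')(v) = Mul(v, Add(-3, v))
Function('w')(E, b) = Mul(Pow(Add(18, b), -1), Add(6, E)) (Function('w')(E, b) = Mul(Add(E, 6), Pow(Add(b, Mul(-3, Add(-3, -3))), -1)) = Mul(Add(6, E), Pow(Add(b, Mul(-3, -6)), -1)) = Mul(Add(6, E), Pow(Add(b, 18), -1)) = Mul(Add(6, E), Pow(Add(18, b), -1)) = Mul(Pow(Add(18, b), -1), Add(6, E)))
Pow(Function('w')(-1, Mul(Y, Add(6, 5))), 3) = Pow(Mul(Pow(Add(18, Mul(Rational(-3, 4), Add(6, 5))), -1), Add(6, -1)), 3) = Pow(Mul(Pow(Add(18, Mul(Rational(-3, 4), 11)), -1), 5), 3) = Pow(Mul(Pow(Add(18, Rational(-33, 4)), -1), 5), 3) = Pow(Mul(Pow(Rational(39, 4), -1), 5), 3) = Pow(Mul(Rational(4, 39), 5), 3) = Pow(Rational(20, 39), 3) = Rational(8000, 59319)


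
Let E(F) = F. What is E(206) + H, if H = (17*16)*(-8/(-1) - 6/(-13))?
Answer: 32598/13 ≈ 2507.5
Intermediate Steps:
H = 29920/13 (H = 272*(-8*(-1) - 6*(-1/13)) = 272*(8 + 6/13) = 272*(110/13) = 29920/13 ≈ 2301.5)
E(206) + H = 206 + 29920/13 = 32598/13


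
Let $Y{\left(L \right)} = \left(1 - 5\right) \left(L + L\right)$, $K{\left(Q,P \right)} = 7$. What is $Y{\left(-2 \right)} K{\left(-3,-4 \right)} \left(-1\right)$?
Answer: $-112$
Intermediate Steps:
$Y{\left(L \right)} = - 8 L$ ($Y{\left(L \right)} = - 4 \cdot 2 L = - 8 L$)
$Y{\left(-2 \right)} K{\left(-3,-4 \right)} \left(-1\right) = \left(-8\right) \left(-2\right) 7 \left(-1\right) = 16 \cdot 7 \left(-1\right) = 112 \left(-1\right) = -112$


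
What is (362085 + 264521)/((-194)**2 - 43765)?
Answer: -626606/6129 ≈ -102.24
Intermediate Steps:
(362085 + 264521)/((-194)**2 - 43765) = 626606/(37636 - 43765) = 626606/(-6129) = 626606*(-1/6129) = -626606/6129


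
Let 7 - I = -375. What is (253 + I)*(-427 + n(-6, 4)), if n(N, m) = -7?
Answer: -275590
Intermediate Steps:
I = 382 (I = 7 - 1*(-375) = 7 + 375 = 382)
(253 + I)*(-427 + n(-6, 4)) = (253 + 382)*(-427 - 7) = 635*(-434) = -275590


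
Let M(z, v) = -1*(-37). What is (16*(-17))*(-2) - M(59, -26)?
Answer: 507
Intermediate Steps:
M(z, v) = 37
(16*(-17))*(-2) - M(59, -26) = (16*(-17))*(-2) - 1*37 = -272*(-2) - 37 = 544 - 37 = 507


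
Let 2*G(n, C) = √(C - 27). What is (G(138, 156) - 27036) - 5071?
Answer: -32107 + √129/2 ≈ -32101.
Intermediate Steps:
G(n, C) = √(-27 + C)/2 (G(n, C) = √(C - 27)/2 = √(-27 + C)/2)
(G(138, 156) - 27036) - 5071 = (√(-27 + 156)/2 - 27036) - 5071 = (√129/2 - 27036) - 5071 = (-27036 + √129/2) - 5071 = -32107 + √129/2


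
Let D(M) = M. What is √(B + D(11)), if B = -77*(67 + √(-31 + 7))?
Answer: √(-5148 - 154*I*√6) ≈ 2.627 - 71.798*I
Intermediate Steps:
B = -5159 - 154*I*√6 (B = -77*(67 + √(-24)) = -77*(67 + 2*I*√6) = -5159 - 154*I*√6 ≈ -5159.0 - 377.22*I)
√(B + D(11)) = √((-5159 - 154*I*√6) + 11) = √(-5148 - 154*I*√6)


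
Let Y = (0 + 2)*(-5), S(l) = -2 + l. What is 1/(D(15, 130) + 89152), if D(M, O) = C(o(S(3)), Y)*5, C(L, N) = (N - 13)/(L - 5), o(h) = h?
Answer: 4/356723 ≈ 1.1213e-5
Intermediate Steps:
Y = -10 (Y = 2*(-5) = -10)
C(L, N) = (-13 + N)/(-5 + L)
D(M, O) = 115/4 (D(M, O) = ((-13 - 10)/(-5 + (-2 + 3)))*5 = (-23/(-5 + 1))*5 = (-23/(-4))*5 = -¼*(-23)*5 = (23/4)*5 = 115/4)
1/(D(15, 130) + 89152) = 1/(115/4 + 89152) = 1/(356723/4) = 4/356723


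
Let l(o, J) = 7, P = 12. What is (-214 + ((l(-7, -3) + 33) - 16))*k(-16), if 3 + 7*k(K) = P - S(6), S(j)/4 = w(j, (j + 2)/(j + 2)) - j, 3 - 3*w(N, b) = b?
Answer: -2470/3 ≈ -823.33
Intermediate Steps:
w(N, b) = 1 - b/3
S(j) = 8/3 - 4*j (S(j) = 4*((1 - (j + 2)/(3*(j + 2))) - j) = 4*((1 - (2 + j)/(3*(2 + j))) - j) = 4*((1 - ⅓*1) - j) = 4*((1 - ⅓) - j) = 4*(⅔ - j) = 8/3 - 4*j)
k(K) = 13/3 (k(K) = -3/7 + (12 - (8/3 - 4*6))/7 = -3/7 + (12 - (8/3 - 24))/7 = -3/7 + (12 - 1*(-64/3))/7 = -3/7 + (12 + 64/3)/7 = -3/7 + (⅐)*(100/3) = -3/7 + 100/21 = 13/3)
(-214 + ((l(-7, -3) + 33) - 16))*k(-16) = (-214 + ((7 + 33) - 16))*(13/3) = (-214 + (40 - 16))*(13/3) = (-214 + 24)*(13/3) = -190*13/3 = -2470/3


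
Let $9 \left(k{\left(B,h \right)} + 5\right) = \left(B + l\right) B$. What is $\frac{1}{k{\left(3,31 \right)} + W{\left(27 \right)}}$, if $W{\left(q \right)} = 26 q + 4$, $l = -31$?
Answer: $\frac{3}{2075} \approx 0.0014458$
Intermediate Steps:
$W{\left(q \right)} = 4 + 26 q$
$k{\left(B,h \right)} = -5 + \frac{B \left(-31 + B\right)}{9}$ ($k{\left(B,h \right)} = -5 + \frac{\left(B - 31\right) B}{9} = -5 + \frac{\left(-31 + B\right) B}{9} = -5 + \frac{B \left(-31 + B\right)}{9}$)
$\frac{1}{k{\left(3,31 \right)} + W{\left(27 \right)}} = \frac{1}{\left(-5 - \frac{31}{3} + \frac{3^{2}}{9}\right) + \left(4 + 26 \cdot 27\right)} = \frac{1}{\left(-5 - \frac{31}{3} + \frac{1}{9} \cdot 9\right) + \left(4 + 702\right)} = \frac{1}{\left(-5 - \frac{31}{3} + 1\right) + 706} = \frac{1}{- \frac{43}{3} + 706} = \frac{1}{\frac{2075}{3}} = \frac{3}{2075}$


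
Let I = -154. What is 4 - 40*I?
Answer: 6164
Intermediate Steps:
4 - 40*I = 4 - 40*(-154) = 4 + 6160 = 6164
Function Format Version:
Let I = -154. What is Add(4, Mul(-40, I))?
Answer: 6164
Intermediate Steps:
Add(4, Mul(-40, I)) = Add(4, Mul(-40, -154)) = Add(4, 6160) = 6164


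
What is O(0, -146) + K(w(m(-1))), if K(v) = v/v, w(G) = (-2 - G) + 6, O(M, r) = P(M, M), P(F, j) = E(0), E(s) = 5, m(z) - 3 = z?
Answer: 6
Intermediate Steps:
m(z) = 3 + z
P(F, j) = 5
O(M, r) = 5
w(G) = 4 - G
K(v) = 1
O(0, -146) + K(w(m(-1))) = 5 + 1 = 6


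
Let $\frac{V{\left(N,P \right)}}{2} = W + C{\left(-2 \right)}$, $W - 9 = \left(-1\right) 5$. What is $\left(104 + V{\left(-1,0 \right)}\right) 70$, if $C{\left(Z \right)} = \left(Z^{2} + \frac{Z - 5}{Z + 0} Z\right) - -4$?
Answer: $7980$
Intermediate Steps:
$C{\left(Z \right)} = -1 + Z + Z^{2}$ ($C{\left(Z \right)} = \left(Z^{2} + \frac{-5 + Z}{Z} Z\right) + 4 = \left(Z^{2} + \left(-5 + Z\right)\right) + 4 = \left(-5 + Z + Z^{2}\right) + 4 = -1 + Z + Z^{2}$)
$W = 4$ ($W = 9 - 5 = 4$)
$V{\left(N,P \right)} = 10$ ($V{\left(N,P \right)} = 2 \left(4 - \left(3 - 4\right)\right) = 2 \left(4 - -1\right) = 2 \left(4 + 1\right) = 2 \cdot 5 = 10$)
$\left(104 + V{\left(-1,0 \right)}\right) 70 = \left(104 + 10\right) 70 = 114 \cdot 70 = 7980$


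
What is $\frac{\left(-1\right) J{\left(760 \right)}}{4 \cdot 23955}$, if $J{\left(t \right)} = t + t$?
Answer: $- \frac{76}{4791} \approx -0.015863$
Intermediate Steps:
$J{\left(t \right)} = 2 t$
$\frac{\left(-1\right) J{\left(760 \right)}}{4 \cdot 23955} = \frac{\left(-1\right) 2 \cdot 760}{4 \cdot 23955} = \frac{\left(-1\right) 1520}{95820} = \left(-1520\right) \frac{1}{95820} = - \frac{76}{4791}$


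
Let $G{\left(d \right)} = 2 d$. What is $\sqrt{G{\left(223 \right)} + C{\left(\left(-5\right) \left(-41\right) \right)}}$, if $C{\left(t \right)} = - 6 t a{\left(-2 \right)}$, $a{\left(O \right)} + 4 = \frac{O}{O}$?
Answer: $2 \sqrt{1034} \approx 64.312$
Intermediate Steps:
$a{\left(O \right)} = -3$ ($a{\left(O \right)} = -4 + \frac{O}{O} = -4 + 1 = -3$)
$C{\left(t \right)} = 18 t$ ($C{\left(t \right)} = - 6 t \left(-3\right) = 18 t$)
$\sqrt{G{\left(223 \right)} + C{\left(\left(-5\right) \left(-41\right) \right)}} = \sqrt{2 \cdot 223 + 18 \left(\left(-5\right) \left(-41\right)\right)} = \sqrt{446 + 18 \cdot 205} = \sqrt{446 + 3690} = \sqrt{4136} = 2 \sqrt{1034}$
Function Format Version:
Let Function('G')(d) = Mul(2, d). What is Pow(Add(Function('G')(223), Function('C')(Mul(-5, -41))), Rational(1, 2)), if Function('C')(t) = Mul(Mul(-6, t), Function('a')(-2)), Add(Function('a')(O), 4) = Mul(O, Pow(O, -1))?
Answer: Mul(2, Pow(1034, Rational(1, 2))) ≈ 64.312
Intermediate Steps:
Function('a')(O) = -3 (Function('a')(O) = Add(-4, Mul(O, Pow(O, -1))) = Add(-4, 1) = -3)
Function('C')(t) = Mul(18, t) (Function('C')(t) = Mul(Mul(-6, t), -3) = Mul(18, t))
Pow(Add(Function('G')(223), Function('C')(Mul(-5, -41))), Rational(1, 2)) = Pow(Add(Mul(2, 223), Mul(18, Mul(-5, -41))), Rational(1, 2)) = Pow(Add(446, Mul(18, 205)), Rational(1, 2)) = Pow(Add(446, 3690), Rational(1, 2)) = Pow(4136, Rational(1, 2)) = Mul(2, Pow(1034, Rational(1, 2)))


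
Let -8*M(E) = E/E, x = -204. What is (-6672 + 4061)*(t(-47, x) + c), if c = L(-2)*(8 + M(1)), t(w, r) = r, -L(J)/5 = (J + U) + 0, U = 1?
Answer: 3438687/8 ≈ 4.2984e+5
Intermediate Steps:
L(J) = -5 - 5*J (L(J) = -5*((J + 1) + 0) = -5*((1 + J) + 0) = -5*(1 + J) = -5 - 5*J)
M(E) = -⅛ (M(E) = -E/(8*E) = -⅛*1 = -⅛)
c = 315/8 (c = (-5 - 5*(-2))*(8 - ⅛) = (-5 + 10)*(63/8) = 5*(63/8) = 315/8 ≈ 39.375)
(-6672 + 4061)*(t(-47, x) + c) = (-6672 + 4061)*(-204 + 315/8) = -2611*(-1317/8) = 3438687/8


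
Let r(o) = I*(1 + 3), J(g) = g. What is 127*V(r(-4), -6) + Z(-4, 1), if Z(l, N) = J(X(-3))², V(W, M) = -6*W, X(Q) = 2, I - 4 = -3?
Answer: -3044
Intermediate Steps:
I = 1 (I = 4 - 3 = 1)
r(o) = 4 (r(o) = 1*(1 + 3) = 1*4 = 4)
Z(l, N) = 4 (Z(l, N) = 2² = 4)
127*V(r(-4), -6) + Z(-4, 1) = 127*(-6*4) + 4 = 127*(-24) + 4 = -3048 + 4 = -3044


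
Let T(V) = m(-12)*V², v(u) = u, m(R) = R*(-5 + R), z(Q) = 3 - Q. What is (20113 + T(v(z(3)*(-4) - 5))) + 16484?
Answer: 41697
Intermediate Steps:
T(V) = 204*V² (T(V) = (-12*(-5 - 12))*V² = (-12*(-17))*V² = 204*V²)
(20113 + T(v(z(3)*(-4) - 5))) + 16484 = (20113 + 204*((3 - 1*3)*(-4) - 5)²) + 16484 = (20113 + 204*((3 - 3)*(-4) - 5)²) + 16484 = (20113 + 204*(0*(-4) - 5)²) + 16484 = (20113 + 204*(0 - 5)²) + 16484 = (20113 + 204*(-5)²) + 16484 = (20113 + 204*25) + 16484 = (20113 + 5100) + 16484 = 25213 + 16484 = 41697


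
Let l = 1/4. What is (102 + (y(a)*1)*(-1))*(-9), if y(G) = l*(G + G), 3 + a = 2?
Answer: -1845/2 ≈ -922.50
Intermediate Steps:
l = ¼ ≈ 0.25000
a = -1 (a = -3 + 2 = -1)
y(G) = G/2 (y(G) = (G + G)/4 = (2*G)/4 = G/2)
(102 + (y(a)*1)*(-1))*(-9) = (102 + (((½)*(-1))*1)*(-1))*(-9) = (102 - ½*1*(-1))*(-9) = (102 - ½*(-1))*(-9) = (102 + ½)*(-9) = (205/2)*(-9) = -1845/2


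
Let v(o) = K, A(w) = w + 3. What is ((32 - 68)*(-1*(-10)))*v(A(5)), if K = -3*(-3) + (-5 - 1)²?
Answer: -16200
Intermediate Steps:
K = 45 (K = 9 + (-6)² = 9 + 36 = 45)
A(w) = 3 + w
v(o) = 45
((32 - 68)*(-1*(-10)))*v(A(5)) = ((32 - 68)*(-1*(-10)))*45 = -36*10*45 = -360*45 = -16200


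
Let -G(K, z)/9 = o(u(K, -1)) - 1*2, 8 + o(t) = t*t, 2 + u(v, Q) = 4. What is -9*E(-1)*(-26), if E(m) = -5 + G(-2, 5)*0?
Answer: -1170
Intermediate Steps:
u(v, Q) = 2 (u(v, Q) = -2 + 4 = 2)
o(t) = -8 + t² (o(t) = -8 + t*t = -8 + t²)
G(K, z) = 54 (G(K, z) = -9*((-8 + 2²) - 1*2) = -9*((-8 + 4) - 2) = -9*(-4 - 2) = -9*(-6) = 54)
E(m) = -5 (E(m) = -5 + 54*0 = -5 + 0 = -5)
-9*E(-1)*(-26) = -9*(-5)*(-26) = 45*(-26) = -1170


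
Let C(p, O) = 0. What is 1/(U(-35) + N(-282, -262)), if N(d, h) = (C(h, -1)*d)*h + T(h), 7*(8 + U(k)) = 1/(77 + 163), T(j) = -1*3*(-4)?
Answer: 1680/6721 ≈ 0.24996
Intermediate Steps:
T(j) = 12 (T(j) = -3*(-4) = 12)
U(k) = -13439/1680 (U(k) = -8 + 1/(7*(77 + 163)) = -8 + (⅐)/240 = -8 + (⅐)*(1/240) = -8 + 1/1680 = -13439/1680)
N(d, h) = 12 (N(d, h) = (0*d)*h + 12 = 0*h + 12 = 0 + 12 = 12)
1/(U(-35) + N(-282, -262)) = 1/(-13439/1680 + 12) = 1/(6721/1680) = 1680/6721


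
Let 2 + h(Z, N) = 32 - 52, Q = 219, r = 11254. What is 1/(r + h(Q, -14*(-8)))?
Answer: 1/11232 ≈ 8.9031e-5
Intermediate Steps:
h(Z, N) = -22 (h(Z, N) = -2 + (32 - 52) = -2 - 20 = -22)
1/(r + h(Q, -14*(-8))) = 1/(11254 - 22) = 1/11232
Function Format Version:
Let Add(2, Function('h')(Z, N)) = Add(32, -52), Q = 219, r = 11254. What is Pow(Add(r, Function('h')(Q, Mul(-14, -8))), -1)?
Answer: Rational(1, 11232) ≈ 8.9031e-5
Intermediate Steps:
Function('h')(Z, N) = -22 (Function('h')(Z, N) = Add(-2, Add(32, -52)) = Add(-2, -20) = -22)
Pow(Add(r, Function('h')(Q, Mul(-14, -8))), -1) = Pow(Add(11254, -22), -1) = Pow(11232, -1) = Rational(1, 11232)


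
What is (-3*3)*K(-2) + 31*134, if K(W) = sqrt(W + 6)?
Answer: 4136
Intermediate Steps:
K(W) = sqrt(6 + W)
(-3*3)*K(-2) + 31*134 = (-3*3)*sqrt(6 - 2) + 31*134 = -9*sqrt(4) + 4154 = -9*2 + 4154 = -18 + 4154 = 4136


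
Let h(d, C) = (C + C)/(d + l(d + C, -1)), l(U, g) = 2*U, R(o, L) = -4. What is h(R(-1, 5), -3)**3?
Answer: 1/27 ≈ 0.037037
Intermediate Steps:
h(d, C) = 2*C/(2*C + 3*d) (h(d, C) = (C + C)/(d + 2*(d + C)) = (2*C)/(d + 2*(C + d)) = (2*C)/(d + (2*C + 2*d)) = (2*C)/(2*C + 3*d) = 2*C/(2*C + 3*d))
h(R(-1, 5), -3)**3 = (2*(-3)/(2*(-3) + 3*(-4)))**3 = (2*(-3)/(-6 - 12))**3 = (2*(-3)/(-18))**3 = (2*(-3)*(-1/18))**3 = (1/3)**3 = 1/27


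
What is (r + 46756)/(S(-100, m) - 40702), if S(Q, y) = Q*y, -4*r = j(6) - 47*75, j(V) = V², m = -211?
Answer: -190513/78408 ≈ -2.4298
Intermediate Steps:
r = 3489/4 (r = -(6² - 47*75)/4 = -(36 - 3525)/4 = -¼*(-3489) = 3489/4 ≈ 872.25)
(r + 46756)/(S(-100, m) - 40702) = (3489/4 + 46756)/(-100*(-211) - 40702) = 190513/(4*(21100 - 40702)) = (190513/4)/(-19602) = (190513/4)*(-1/19602) = -190513/78408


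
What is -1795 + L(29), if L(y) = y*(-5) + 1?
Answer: -1939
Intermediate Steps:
L(y) = 1 - 5*y (L(y) = -5*y + 1 = 1 - 5*y)
-1795 + L(29) = -1795 + (1 - 5*29) = -1795 + (1 - 145) = -1795 - 144 = -1939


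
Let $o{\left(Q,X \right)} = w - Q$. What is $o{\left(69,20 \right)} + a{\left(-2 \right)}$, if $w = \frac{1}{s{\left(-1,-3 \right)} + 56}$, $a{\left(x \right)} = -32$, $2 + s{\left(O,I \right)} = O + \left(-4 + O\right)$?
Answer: $- \frac{4847}{48} \approx -100.98$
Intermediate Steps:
$s{\left(O,I \right)} = -6 + 2 O$ ($s{\left(O,I \right)} = -2 + \left(O + \left(-4 + O\right)\right) = -2 + \left(-4 + 2 O\right) = -6 + 2 O$)
$w = \frac{1}{48}$ ($w = \frac{1}{\left(-6 + 2 \left(-1\right)\right) + 56} = \frac{1}{\left(-6 - 2\right) + 56} = \frac{1}{-8 + 56} = \frac{1}{48} \approx 0.020833$)
$o{\left(Q,X \right)} = \frac{1}{48} - Q$
$o{\left(69,20 \right)} + a{\left(-2 \right)} = \left(\frac{1}{48} - 69\right) - 32 = - \frac{3311}{48} - 32 = - \frac{4847}{48}$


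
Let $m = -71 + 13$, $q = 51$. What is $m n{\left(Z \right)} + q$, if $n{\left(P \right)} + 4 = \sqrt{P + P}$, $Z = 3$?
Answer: $283 - 58 \sqrt{6} \approx 140.93$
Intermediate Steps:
$m = -58$
$n{\left(P \right)} = -4 + \sqrt{2} \sqrt{P}$ ($n{\left(P \right)} = -4 + \sqrt{P + P} = -4 + \sqrt{2 P} = -4 + \sqrt{2} \sqrt{P}$)
$m n{\left(Z \right)} + q = - 58 \left(-4 + \sqrt{2} \sqrt{3}\right) + 51 = - 58 \left(-4 + \sqrt{6}\right) + 51 = \left(232 - 58 \sqrt{6}\right) + 51 = 283 - 58 \sqrt{6}$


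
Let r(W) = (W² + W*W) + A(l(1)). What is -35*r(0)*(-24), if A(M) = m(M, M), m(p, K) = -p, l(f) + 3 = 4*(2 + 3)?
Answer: -14280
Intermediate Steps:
l(f) = 17 (l(f) = -3 + 4*(2 + 3) = -3 + 4*5 = -3 + 20 = 17)
A(M) = -M
r(W) = -17 + 2*W² (r(W) = (W² + W*W) - 1*17 = (W² + W²) - 17 = 2*W² - 17 = -17 + 2*W²)
-35*r(0)*(-24) = -35*(-17 + 2*0²)*(-24) = -35*(-17 + 2*0)*(-24) = -35*(-17 + 0)*(-24) = -35*(-17)*(-24) = 595*(-24) = -14280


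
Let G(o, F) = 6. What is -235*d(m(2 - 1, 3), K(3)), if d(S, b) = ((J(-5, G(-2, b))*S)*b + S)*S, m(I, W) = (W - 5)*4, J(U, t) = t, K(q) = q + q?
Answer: -556480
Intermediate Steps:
K(q) = 2*q
m(I, W) = -20 + 4*W (m(I, W) = (-5 + W)*4 = -20 + 4*W)
d(S, b) = S*(S + 6*S*b) (d(S, b) = ((6*S)*b + S)*S = (6*S*b + S)*S = (S + 6*S*b)*S = S*(S + 6*S*b))
-235*d(m(2 - 1, 3), K(3)) = -235*(-20 + 4*3)²*(1 + 6*(2*3)) = -235*(-20 + 12)²*(1 + 6*6) = -235*(-8)²*(1 + 36) = -15040*37 = -235*2368 = -556480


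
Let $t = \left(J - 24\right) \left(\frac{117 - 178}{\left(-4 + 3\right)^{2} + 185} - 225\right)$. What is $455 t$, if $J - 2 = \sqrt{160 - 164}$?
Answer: $\frac{209764555}{93} - \frac{19069505 i}{93} \approx 2.2555 \cdot 10^{6} - 2.0505 \cdot 10^{5} i$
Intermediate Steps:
$J = 2 + 2 i$ ($J = 2 + \sqrt{160 - 164} = 2 + \sqrt{-4} = 2 + 2 i \approx 2.0 + 2.0 i$)
$t = \frac{461021}{93} - \frac{41911 i}{93}$ ($t = \left(\left(2 + 2 i\right) - 24\right) \left(\frac{117 - 178}{\left(-4 + 3\right)^{2} + 185} - 225\right) = \left(-22 + 2 i\right) \left(- \frac{61}{\left(-1\right)^{2} + 185} - 225\right) = \left(-22 + 2 i\right) \left(- \frac{61}{1 + 185} - 225\right) = \left(-22 + 2 i\right) \left(- \frac{61}{186} - 225\right) = \left(-22 + 2 i\right) \left(- \frac{41911}{186}\right) = \frac{461021}{93} - \frac{41911 i}{93} \approx 4957.2 - 450.66 i$)
$455 t = 455 \left(\frac{461021}{93} - \frac{41911 i}{93}\right) = \frac{209764555}{93} - \frac{19069505 i}{93}$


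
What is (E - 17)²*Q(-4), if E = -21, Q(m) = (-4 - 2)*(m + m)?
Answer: 69312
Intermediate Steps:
Q(m) = -12*m
(E - 17)²*Q(-4) = (-21 - 17)²*(-12*(-4)) = (-38)²*48 = 1444*48 = 69312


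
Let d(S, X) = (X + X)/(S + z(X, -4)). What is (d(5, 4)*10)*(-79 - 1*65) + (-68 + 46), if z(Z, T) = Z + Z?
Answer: -11806/13 ≈ -908.15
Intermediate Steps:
z(Z, T) = 2*Z
d(S, X) = 2*X/(S + 2*X) (d(S, X) = (X + X)/(S + 2*X) = (2*X)/(S + 2*X) = 2*X/(S + 2*X))
(d(5, 4)*10)*(-79 - 1*65) + (-68 + 46) = ((2*4/(5 + 2*4))*10)*(-79 - 1*65) + (-68 + 46) = ((2*4/(5 + 8))*10)*(-79 - 65) - 22 = ((2*4/13)*10)*(-144) - 22 = ((2*4*(1/13))*10)*(-144) - 22 = ((8/13)*10)*(-144) - 22 = (80/13)*(-144) - 22 = -11520/13 - 22 = -11806/13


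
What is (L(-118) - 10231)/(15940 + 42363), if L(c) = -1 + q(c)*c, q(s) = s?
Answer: 3692/58303 ≈ 0.063324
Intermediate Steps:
L(c) = -1 + c² (L(c) = -1 + c*c = -1 + c²)
(L(-118) - 10231)/(15940 + 42363) = ((-1 + (-118)²) - 10231)/(15940 + 42363) = ((-1 + 13924) - 10231)/58303 = (13923 - 10231)*(1/58303) = 3692*(1/58303) = 3692/58303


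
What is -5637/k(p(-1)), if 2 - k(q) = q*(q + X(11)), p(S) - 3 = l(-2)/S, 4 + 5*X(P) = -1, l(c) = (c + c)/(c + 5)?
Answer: 50733/112 ≈ 452.97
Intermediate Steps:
l(c) = 2*c/(5 + c) (l(c) = (2*c)/(5 + c) = 2*c/(5 + c))
X(P) = -1 (X(P) = -⅘ + (⅕)*(-1) = -⅘ - ⅕ = -1)
p(S) = 3 - 4/(3*S) (p(S) = 3 + (2*(-2)/(5 - 2))/S = 3 + (2*(-2)/3)/S = 3 + (2*(-2)*(⅓))/S = 3 - 4/(3*S))
k(q) = 2 - q*(-1 + q) (k(q) = 2 - q*(q - 1) = 2 - q*(-1 + q))
-5637/k(p(-1)) = -5637/(2 + (3 - 4/3/(-1)) - (3 - 4/3/(-1))²) = -5637/(2 + (3 - 4/3*(-1)) - (3 - 4/3*(-1))²) = -5637/(2 + (3 + 4/3) - (3 + 4/3)²) = -5637/(2 + 13/3 - (13/3)²) = -5637/(2 + 13/3 - 1*169/9) = -5637/(2 + 13/3 - 169/9) = -5637/(-112/9) = -5637*(-9/112) = 50733/112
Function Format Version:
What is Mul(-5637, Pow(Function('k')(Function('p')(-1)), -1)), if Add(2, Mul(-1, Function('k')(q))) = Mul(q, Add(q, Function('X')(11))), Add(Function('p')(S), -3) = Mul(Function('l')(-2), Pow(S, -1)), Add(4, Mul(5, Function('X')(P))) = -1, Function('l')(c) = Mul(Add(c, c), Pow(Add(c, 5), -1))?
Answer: Rational(50733, 112) ≈ 452.97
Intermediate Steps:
Function('l')(c) = Mul(2, c, Pow(Add(5, c), -1)) (Function('l')(c) = Mul(Mul(2, c), Pow(Add(5, c), -1)) = Mul(2, c, Pow(Add(5, c), -1)))
Function('X')(P) = -1 (Function('X')(P) = Add(Rational(-4, 5), Mul(Rational(1, 5), -1)) = Add(Rational(-4, 5), Rational(-1, 5)) = -1)
Function('p')(S) = Add(3, Mul(Rational(-4, 3), Pow(S, -1))) (Function('p')(S) = Add(3, Mul(Mul(2, -2, Pow(Add(5, -2), -1)), Pow(S, -1))) = Add(3, Mul(Mul(2, -2, Pow(3, -1)), Pow(S, -1))) = Add(3, Mul(Mul(2, -2, Rational(1, 3)), Pow(S, -1))) = Add(3, Mul(Rational(-4, 3), Pow(S, -1))))
Function('k')(q) = Add(2, Mul(-1, q, Add(-1, q))) (Function('k')(q) = Add(2, Mul(-1, Mul(q, Add(q, -1)))) = Add(2, Mul(-1, Mul(q, Add(-1, q)))) = Add(2, Mul(-1, q, Add(-1, q))))
Mul(-5637, Pow(Function('k')(Function('p')(-1)), -1)) = Mul(-5637, Pow(Add(2, Add(3, Mul(Rational(-4, 3), Pow(-1, -1))), Mul(-1, Pow(Add(3, Mul(Rational(-4, 3), Pow(-1, -1))), 2))), -1)) = Mul(-5637, Pow(Add(2, Add(3, Mul(Rational(-4, 3), -1)), Mul(-1, Pow(Add(3, Mul(Rational(-4, 3), -1)), 2))), -1)) = Mul(-5637, Pow(Add(2, Add(3, Rational(4, 3)), Mul(-1, Pow(Add(3, Rational(4, 3)), 2))), -1)) = Mul(-5637, Pow(Add(2, Rational(13, 3), Mul(-1, Pow(Rational(13, 3), 2))), -1)) = Mul(-5637, Pow(Add(2, Rational(13, 3), Mul(-1, Rational(169, 9))), -1)) = Mul(-5637, Pow(Add(2, Rational(13, 3), Rational(-169, 9)), -1)) = Mul(-5637, Pow(Rational(-112, 9), -1)) = Mul(-5637, Rational(-9, 112)) = Rational(50733, 112)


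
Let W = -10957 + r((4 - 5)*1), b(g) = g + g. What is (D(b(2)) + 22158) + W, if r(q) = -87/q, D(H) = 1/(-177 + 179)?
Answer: 22577/2 ≈ 11289.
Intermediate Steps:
b(g) = 2*g
D(H) = 1/2
W = -10870 (W = -10957 - 87/(4 - 5) = -10957 - 87/((-1*1)) = -10957 - 87/(-1) = -10957 - 87*(-1) = -10957 + 87 = -10870)
(D(b(2)) + 22158) + W = (1/2 + 22158) - 10870 = 44317/2 - 10870 = 22577/2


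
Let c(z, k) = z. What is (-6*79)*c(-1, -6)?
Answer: 474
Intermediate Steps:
(-6*79)*c(-1, -6) = -6*79*(-1) = -474*(-1) = 474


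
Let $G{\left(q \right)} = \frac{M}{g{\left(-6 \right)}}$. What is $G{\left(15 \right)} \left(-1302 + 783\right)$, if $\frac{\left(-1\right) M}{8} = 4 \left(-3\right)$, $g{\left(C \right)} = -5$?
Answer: $\frac{49824}{5} \approx 9964.8$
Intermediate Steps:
$M = 96$ ($M = - 8 \cdot 4 \left(-3\right) = \left(-8\right) \left(-12\right) = 96$)
$G{\left(q \right)} = - \frac{96}{5}$ ($G{\left(q \right)} = \frac{96}{-5} = 96 \left(- \frac{1}{5}\right) = - \frac{96}{5}$)
$G{\left(15 \right)} \left(-1302 + 783\right) = - \frac{96 \left(-1302 + 783\right)}{5} = \left(- \frac{96}{5}\right) \left(-519\right) = \frac{49824}{5}$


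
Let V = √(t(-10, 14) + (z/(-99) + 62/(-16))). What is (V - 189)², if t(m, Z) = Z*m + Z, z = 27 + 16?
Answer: (24948 - I*√2270510)²/17424 ≈ 35591.0 - 4315.0*I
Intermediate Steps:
z = 43
t(m, Z) = Z + Z*m
V = I*√2270510/132 (V = √(14*(1 - 10) + (43/(-99) + 62/(-16))) = √(14*(-9) + (43*(-1/99) + 62*(-1/16))) = √(-126 + (-43/99 - 31/8)) = √(-126 - 3413/792) = √(-103205/792) = I*√2270510/132 ≈ 11.415*I)
(V - 189)² = (I*√2270510/132 - 189)² = (-189 + I*√2270510/132)²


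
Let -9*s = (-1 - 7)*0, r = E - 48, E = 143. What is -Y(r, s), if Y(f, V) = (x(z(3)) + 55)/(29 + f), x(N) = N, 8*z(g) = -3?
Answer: -437/992 ≈ -0.44052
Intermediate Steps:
z(g) = -3/8 (z(g) = (⅛)*(-3) = -3/8)
r = 95 (r = 143 - 48 = 95)
s = 0 (s = -(-1 - 7)*0/9 = -(-8)*0/9 = -⅑*0 = 0)
Y(f, V) = 437/(8*(29 + f)) (Y(f, V) = (-3/8 + 55)/(29 + f) = 437/(8*(29 + f)))
-Y(r, s) = -437/(8*(29 + 95)) = -437/(8*124) = -1*437/992 = -437/992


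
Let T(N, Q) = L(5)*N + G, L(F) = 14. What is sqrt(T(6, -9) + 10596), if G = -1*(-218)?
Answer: sqrt(10898) ≈ 104.39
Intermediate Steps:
G = 218
T(N, Q) = 218 + 14*N (T(N, Q) = 14*N + 218 = 218 + 14*N)
sqrt(T(6, -9) + 10596) = sqrt((218 + 14*6) + 10596) = sqrt((218 + 84) + 10596) = sqrt(302 + 10596) = sqrt(10898)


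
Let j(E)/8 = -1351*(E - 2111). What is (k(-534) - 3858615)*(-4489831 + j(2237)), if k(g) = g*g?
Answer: 20910592049301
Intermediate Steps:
k(g) = g**2
j(E) = 22815688 - 10808*E (j(E) = 8*(-1351*(E - 2111)) = 8*(-1351*(-2111 + E)) = 8*(2851961 - 1351*E) = 22815688 - 10808*E)
(k(-534) - 3858615)*(-4489831 + j(2237)) = ((-534)**2 - 3858615)*(-4489831 + (22815688 - 10808*2237)) = (285156 - 3858615)*(-4489831 + (22815688 - 24177496)) = -3573459*(-4489831 - 1361808) = -3573459*(-5851639) = 20910592049301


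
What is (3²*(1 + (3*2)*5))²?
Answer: 77841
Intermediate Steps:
(3²*(1 + (3*2)*5))² = (9*(1 + 6*5))² = (9*(1 + 30))² = (9*31)² = 279² = 77841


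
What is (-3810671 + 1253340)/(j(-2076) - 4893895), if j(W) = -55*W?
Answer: 2557331/4779715 ≈ 0.53504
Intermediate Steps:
(-3810671 + 1253340)/(j(-2076) - 4893895) = (-3810671 + 1253340)/(-55*(-2076) - 4893895) = -2557331/(114180 - 4893895) = -2557331/(-4779715) = -2557331*(-1/4779715) = 2557331/4779715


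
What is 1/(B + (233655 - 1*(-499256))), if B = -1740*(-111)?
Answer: 1/926051 ≈ 1.0799e-6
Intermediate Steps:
B = 193140
1/(B + (233655 - 1*(-499256))) = 1/(193140 + (233655 - 1*(-499256))) = 1/(193140 + (233655 + 499256)) = 1/(193140 + 732911) = 1/926051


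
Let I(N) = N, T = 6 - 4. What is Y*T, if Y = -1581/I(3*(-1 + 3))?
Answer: -527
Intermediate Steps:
T = 2
Y = -527/2 (Y = -1581*1/(3*(-1 + 3)) = -1581/(3*2) = -1581/6 = -1581*⅙ = -527/2 ≈ -263.50)
Y*T = -527/2*2 = -527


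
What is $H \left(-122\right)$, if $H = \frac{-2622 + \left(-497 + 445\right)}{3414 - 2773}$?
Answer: $\frac{326228}{641} \approx 508.94$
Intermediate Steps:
$H = - \frac{2674}{641}$ ($H = \frac{-2622 - 52}{641} = \left(-2674\right) \frac{1}{641} = - \frac{2674}{641} \approx -4.1716$)
$H \left(-122\right) = \left(- \frac{2674}{641}\right) \left(-122\right) = \frac{326228}{641}$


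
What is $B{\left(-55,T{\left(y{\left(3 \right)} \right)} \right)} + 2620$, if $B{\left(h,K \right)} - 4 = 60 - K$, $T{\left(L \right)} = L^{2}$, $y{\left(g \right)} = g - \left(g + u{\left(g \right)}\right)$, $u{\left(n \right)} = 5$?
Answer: $2659$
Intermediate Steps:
$y{\left(g \right)} = -5$ ($y{\left(g \right)} = g - \left(g + 5\right) = g - \left(5 + g\right) = -5$)
$B{\left(h,K \right)} = 64 - K$ ($B{\left(h,K \right)} = 4 - \left(-60 + K\right) = 64 - K$)
$B{\left(-55,T{\left(y{\left(3 \right)} \right)} \right)} + 2620 = \left(64 - \left(-5\right)^{2}\right) + 2620 = \left(64 - 25\right) + 2620 = 39 + 2620 = 2659$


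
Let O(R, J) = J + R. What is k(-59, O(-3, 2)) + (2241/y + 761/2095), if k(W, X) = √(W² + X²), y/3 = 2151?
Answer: 355764/500705 + √3482 ≈ 59.719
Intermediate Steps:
y = 6453 (y = 3*2151 = 6453)
k(-59, O(-3, 2)) + (2241/y + 761/2095) = √((-59)² + (2 - 3)²) + (2241/6453 + 761/2095) = √(3481 + (-1)²) + (2241*(1/6453) + 761*(1/2095)) = √(3481 + 1) + (83/239 + 761/2095) = √3482 + 355764/500705 = 355764/500705 + √3482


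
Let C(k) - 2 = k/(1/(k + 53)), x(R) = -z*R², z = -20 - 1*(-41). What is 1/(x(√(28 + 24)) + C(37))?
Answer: 1/2240 ≈ 0.00044643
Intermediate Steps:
z = 21 (z = -20 + 41 = 21)
x(R) = -21*R²
C(k) = 2 + k*(53 + k) (C(k) = 2 + k/(1/(k + 53)) = 2 + k/(1/(53 + k)) = 2 + k*(53 + k))
1/(x(√(28 + 24)) + C(37)) = 1/(-21*(√(28 + 24))² + (2 + 37² + 53*37)) = 1/(-21*(√52)² + (2 + 1369 + 1961)) = 1/(-21*(2*√13)² + 3332) = 1/(-21*52 + 3332) = 1/(-1092 + 3332) = 1/2240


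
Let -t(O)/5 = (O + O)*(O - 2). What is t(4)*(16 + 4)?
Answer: -1600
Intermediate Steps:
t(O) = -10*O*(-2 + O) (t(O) = -5*(O + O)*(O - 2) = -5*2*O*(-2 + O) = -10*O*(-2 + O))
t(4)*(16 + 4) = (10*4*(2 - 1*4))*(16 + 4) = (10*4*(2 - 4))*20 = (10*4*(-2))*20 = -80*20 = -1600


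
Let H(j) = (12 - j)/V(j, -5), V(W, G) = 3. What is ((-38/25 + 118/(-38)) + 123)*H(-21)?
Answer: 618508/475 ≈ 1302.1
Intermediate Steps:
H(j) = 4 - j/3 (H(j) = (12 - j)/3 = (12 - j)*(⅓) = 4 - j/3)
((-38/25 + 118/(-38)) + 123)*H(-21) = ((-38/25 + 118/(-38)) + 123)*(4 - ⅓*(-21)) = ((-38*1/25 + 118*(-1/38)) + 123)*(4 + 7) = ((-38/25 - 59/19) + 123)*11 = (-2197/475 + 123)*11 = (56228/475)*11 = 618508/475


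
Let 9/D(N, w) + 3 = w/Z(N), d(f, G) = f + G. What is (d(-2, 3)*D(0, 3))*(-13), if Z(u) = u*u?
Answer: 0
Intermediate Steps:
Z(u) = u²
d(f, G) = G + f
D(N, w) = 9/(-3 + w/N²) (D(N, w) = 9/(-3 + w/(N²)) = 9/(-3 + w/N²))
(d(-2, 3)*D(0, 3))*(-13) = ((3 - 2)*(9*0²/(3 - 3*0²)))*(-13) = (1*(9*0/(3 - 3*0)))*(-13) = (1*(9*0/(3 + 0)))*(-13) = (1*(9*0/3))*(-13) = (1*(9*0*(⅓)))*(-13) = (1*0)*(-13) = 0*(-13) = 0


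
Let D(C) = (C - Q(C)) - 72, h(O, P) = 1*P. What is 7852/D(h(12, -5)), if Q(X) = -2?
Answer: -7852/75 ≈ -104.69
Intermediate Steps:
h(O, P) = P
D(C) = -70 + C (D(C) = (C - 1*(-2)) - 72 = (C + 2) - 72 = (2 + C) - 72 = -70 + C)
7852/D(h(12, -5)) = 7852/(-70 - 5) = 7852/(-75) = 7852*(-1/75) = -7852/75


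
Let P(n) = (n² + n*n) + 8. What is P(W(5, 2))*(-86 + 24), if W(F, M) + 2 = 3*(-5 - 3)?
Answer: -84320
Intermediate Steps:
W(F, M) = -26 (W(F, M) = -2 + 3*(-5 - 3) = -2 + 3*(-8) = -2 - 24 = -26)
P(n) = 8 + 2*n² (P(n) = (n² + n²) + 8 = 2*n² + 8 = 8 + 2*n²)
P(W(5, 2))*(-86 + 24) = (8 + 2*(-26)²)*(-86 + 24) = (8 + 2*676)*(-62) = (8 + 1352)*(-62) = 1360*(-62) = -84320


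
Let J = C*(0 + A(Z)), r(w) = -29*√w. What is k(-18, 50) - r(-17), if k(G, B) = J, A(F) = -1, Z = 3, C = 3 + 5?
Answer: -8 + 29*I*√17 ≈ -8.0 + 119.57*I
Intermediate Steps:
C = 8
J = -8 (J = 8*(0 - 1) = 8*(-1) = -8)
k(G, B) = -8
k(-18, 50) - r(-17) = -8 - (-29)*√(-17) = -8 - (-29)*I*√17 = -8 + 29*I*√17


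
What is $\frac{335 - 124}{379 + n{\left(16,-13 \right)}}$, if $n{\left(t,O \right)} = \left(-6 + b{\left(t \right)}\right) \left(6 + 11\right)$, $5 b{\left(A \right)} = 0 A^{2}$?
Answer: $\frac{211}{277} \approx 0.76173$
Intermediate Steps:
$b{\left(A \right)} = 0$ ($b{\left(A \right)} = \frac{0 A^{2}}{5} = \frac{1}{5} \cdot 0 = 0$)
$n{\left(t,O \right)} = -102$ ($n{\left(t,O \right)} = \left(-6 + 0\right) \left(6 + 11\right) = \left(-6\right) 17 = -102$)
$\frac{335 - 124}{379 + n{\left(16,-13 \right)}} = \frac{335 - 124}{379 - 102} = \frac{211}{277}$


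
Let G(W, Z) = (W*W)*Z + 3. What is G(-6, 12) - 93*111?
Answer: -9888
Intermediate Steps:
G(W, Z) = 3 + Z*W**2 (G(W, Z) = W**2*Z + 3 = Z*W**2 + 3 = 3 + Z*W**2)
G(-6, 12) - 93*111 = (3 + 12*(-6)**2) - 93*111 = (3 + 12*36) - 10323 = (3 + 432) - 10323 = 435 - 10323 = -9888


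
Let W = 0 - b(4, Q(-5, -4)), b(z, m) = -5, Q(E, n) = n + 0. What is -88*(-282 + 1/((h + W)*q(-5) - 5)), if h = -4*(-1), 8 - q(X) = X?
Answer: 347413/14 ≈ 24815.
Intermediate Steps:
q(X) = 8 - X
h = 4
Q(E, n) = n
W = 5 (W = 0 - 1*(-5) = 0 + 5 = 5)
-88*(-282 + 1/((h + W)*q(-5) - 5)) = -88*(-282 + 1/((4 + 5)*(8 - 1*(-5)) - 5)) = -88*(-282 + 1/(9*(8 + 5) - 5)) = -88*(-282 + 1/(9*13 - 5)) = -88*(-282 + 1/(117 - 5)) = -88*(-282 + 1/112) = -88*(-31583/112) = 347413/14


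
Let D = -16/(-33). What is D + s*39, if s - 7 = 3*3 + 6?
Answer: 28330/33 ≈ 858.48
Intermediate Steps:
s = 22 (s = 7 + (3*3 + 6) = 7 + (9 + 6) = 7 + 15 = 22)
D = 16/33 (D = -16*(-1/33) = 16/33 ≈ 0.48485)
D + s*39 = 16/33 + 22*39 = 16/33 + 858 = 28330/33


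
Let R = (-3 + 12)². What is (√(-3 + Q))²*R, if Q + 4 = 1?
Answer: -486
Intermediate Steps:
Q = -3 (Q = -4 + 1 = -3)
R = 81 (R = 9² = 81)
(√(-3 + Q))²*R = (√(-3 - 3))²*81 = (√(-6))²*81 = (I*√6)²*81 = -6*81 = -486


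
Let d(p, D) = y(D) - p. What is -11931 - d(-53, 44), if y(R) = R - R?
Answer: -11984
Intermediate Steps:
y(R) = 0
d(p, D) = -p (d(p, D) = 0 - p = -p)
-11931 - d(-53, 44) = -11931 - (-1)*(-53) = -11931 - 1*53 = -11931 - 53 = -11984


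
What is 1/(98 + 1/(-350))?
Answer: 350/34299 ≈ 0.010204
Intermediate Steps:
1/(98 + 1/(-350)) = 1/(98 - 1/350) = 1/(34299/350) = 350/34299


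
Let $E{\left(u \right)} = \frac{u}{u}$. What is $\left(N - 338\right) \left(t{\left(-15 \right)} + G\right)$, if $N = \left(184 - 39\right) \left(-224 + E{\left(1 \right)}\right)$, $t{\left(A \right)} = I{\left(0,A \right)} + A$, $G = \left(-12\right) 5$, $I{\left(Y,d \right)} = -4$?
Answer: $2581167$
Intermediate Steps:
$G = -60$
$E{\left(u \right)} = 1$
$t{\left(A \right)} = -4 + A$
$N = -32335$ ($N = \left(184 - 39\right) \left(-224 + 1\right) = 145 \left(-223\right) = -32335$)
$\left(N - 338\right) \left(t{\left(-15 \right)} + G\right) = \left(-32335 - 338\right) \left(\left(-4 - 15\right) - 60\right) = - 32673 \left(-19 - 60\right) = \left(-32673\right) \left(-79\right) = 2581167$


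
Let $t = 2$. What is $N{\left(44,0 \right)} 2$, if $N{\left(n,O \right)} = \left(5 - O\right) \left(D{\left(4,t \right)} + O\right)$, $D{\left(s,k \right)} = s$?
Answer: $40$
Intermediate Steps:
$N{\left(n,O \right)} = \left(4 + O\right) \left(5 - O\right)$ ($N{\left(n,O \right)} = \left(5 - O\right) \left(4 + O\right) = \left(4 + O\right) \left(5 - O\right)$)
$N{\left(44,0 \right)} 2 = \left(20 + 0 - 0^{2}\right) 2 = \left(20 + 0 - 0\right) 2 = \left(20 + 0 + 0\right) 2 = 20 \cdot 2 = 40$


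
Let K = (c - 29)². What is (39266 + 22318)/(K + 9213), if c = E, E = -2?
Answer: 30792/5087 ≈ 6.0531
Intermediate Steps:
c = -2
K = 961 (K = (-2 - 29)² = (-31)² = 961)
(39266 + 22318)/(K + 9213) = (39266 + 22318)/(961 + 9213) = 61584/10174 = 61584*(1/10174) = 30792/5087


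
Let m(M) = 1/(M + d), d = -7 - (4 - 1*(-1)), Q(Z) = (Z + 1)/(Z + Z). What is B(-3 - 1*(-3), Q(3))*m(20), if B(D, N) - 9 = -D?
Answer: 9/8 ≈ 1.1250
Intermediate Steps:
Q(Z) = (1 + Z)/(2*Z) (Q(Z) = (1 + Z)/((2*Z)) = (1 + Z)*(1/(2*Z)) = (1 + Z)/(2*Z))
d = -12 (d = -7 - (4 + 1) = -7 - 1*5 = -7 - 5 = -12)
m(M) = 1/(-12 + M) (m(M) = 1/(M - 12) = 1/(-12 + M))
B(D, N) = 9 - D
B(-3 - 1*(-3), Q(3))*m(20) = (9 - (-3 - 1*(-3)))/(-12 + 20) = (9 - (-3 + 3))/8 = (9 - 1*0)*(1/8) = (9 + 0)*(1/8) = 9*(1/8) = 9/8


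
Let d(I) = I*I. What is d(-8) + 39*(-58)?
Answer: -2198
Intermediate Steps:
d(I) = I²
d(-8) + 39*(-58) = (-8)² + 39*(-58) = 64 - 2262 = -2198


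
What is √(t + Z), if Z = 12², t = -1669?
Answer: 5*I*√61 ≈ 39.051*I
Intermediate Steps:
Z = 144
√(t + Z) = √(-1669 + 144) = √(-1525) = 5*I*√61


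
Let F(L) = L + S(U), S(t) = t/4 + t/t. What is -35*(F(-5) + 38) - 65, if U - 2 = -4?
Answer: -2475/2 ≈ -1237.5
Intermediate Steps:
U = -2 (U = 2 - 4 = -2)
S(t) = 1 + t/4 (S(t) = t*(¼) + 1 = t/4 + 1 = 1 + t/4)
F(L) = ½ + L (F(L) = L + (1 + (¼)*(-2)) = L + (1 - ½) = L + ½ = ½ + L)
-35*(F(-5) + 38) - 65 = -35*((½ - 5) + 38) - 65 = -35*(-9/2 + 38) - 65 = -35*67/2 - 65 = -2345/2 - 65 = -2475/2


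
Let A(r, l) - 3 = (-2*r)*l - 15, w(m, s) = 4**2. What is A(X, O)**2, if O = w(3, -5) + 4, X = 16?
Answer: 425104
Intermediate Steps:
w(m, s) = 16
O = 20 (O = 16 + 4 = 20)
A(r, l) = -12 - 2*l*r (A(r, l) = 3 + ((-2*r)*l - 15) = 3 + (-2*l*r - 15) = 3 + (-15 - 2*l*r) = -12 - 2*l*r)
A(X, O)**2 = (-12 - 2*20*16)**2 = (-12 - 640)**2 = (-652)**2 = 425104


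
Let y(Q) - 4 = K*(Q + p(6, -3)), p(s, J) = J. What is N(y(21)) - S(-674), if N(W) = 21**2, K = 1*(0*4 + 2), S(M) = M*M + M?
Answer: -453161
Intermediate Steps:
S(M) = M + M**2 (S(M) = M**2 + M = M + M**2)
K = 2 (K = 1*(0 + 2) = 1*2 = 2)
y(Q) = -2 + 2*Q (y(Q) = 4 + 2*(Q - 3) = 4 + 2*(-3 + Q) = 4 + (-6 + 2*Q) = -2 + 2*Q)
N(W) = 441
N(y(21)) - S(-674) = 441 - (-674)*(1 - 674) = 441 - (-674)*(-673) = 441 - 1*453602 = 441 - 453602 = -453161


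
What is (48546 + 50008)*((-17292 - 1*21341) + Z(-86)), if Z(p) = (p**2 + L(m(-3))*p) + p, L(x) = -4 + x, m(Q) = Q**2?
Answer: -3129385162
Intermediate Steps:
Z(p) = p**2 + 6*p (Z(p) = (p**2 + (-4 + (-3)**2)*p) + p = (p**2 + (-4 + 9)*p) + p = (p**2 + 5*p) + p = p**2 + 6*p)
(48546 + 50008)*((-17292 - 1*21341) + Z(-86)) = (48546 + 50008)*((-17292 - 1*21341) - 86*(6 - 86)) = 98554*((-17292 - 21341) - 86*(-80)) = 98554*(-38633 + 6880) = 98554*(-31753) = -3129385162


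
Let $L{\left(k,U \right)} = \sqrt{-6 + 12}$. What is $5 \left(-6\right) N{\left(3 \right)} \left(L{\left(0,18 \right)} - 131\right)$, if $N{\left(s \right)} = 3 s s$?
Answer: $106110 - 810 \sqrt{6} \approx 1.0413 \cdot 10^{5}$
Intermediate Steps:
$N{\left(s \right)} = 3 s^{2}$
$L{\left(k,U \right)} = \sqrt{6}$
$5 \left(-6\right) N{\left(3 \right)} \left(L{\left(0,18 \right)} - 131\right) = 5 \left(-6\right) 3 \cdot 3^{2} \left(\sqrt{6} - 131\right) = - 30 \cdot 3 \cdot 9 \left(\sqrt{6} - 131\right) = \left(-30\right) 27 \left(\sqrt{6} - 131\right) = - 810 \left(-131 + \sqrt{6}\right) = 106110 - 810 \sqrt{6}$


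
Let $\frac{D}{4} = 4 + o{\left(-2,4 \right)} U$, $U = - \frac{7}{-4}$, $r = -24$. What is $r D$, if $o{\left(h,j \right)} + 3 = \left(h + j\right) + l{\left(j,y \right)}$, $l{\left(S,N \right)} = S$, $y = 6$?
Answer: $-888$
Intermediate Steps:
$o{\left(h,j \right)} = -3 + h + 2 j$ ($o{\left(h,j \right)} = -3 + \left(\left(h + j\right) + j\right) = -3 + \left(h + 2 j\right) = -3 + h + 2 j$)
$U = \frac{7}{4}$ ($U = \left(-7\right) \left(- \frac{1}{4}\right) = \frac{7}{4} \approx 1.75$)
$D = 37$ ($D = 4 \left(4 + \left(-3 - 2 + 2 \cdot 4\right) \frac{7}{4}\right) = 4 \left(4 + \left(-3 - 2 + 8\right) \frac{7}{4}\right) = 4 \left(4 + 3 \cdot \frac{7}{4}\right) = 4 \left(4 + \frac{21}{4}\right) = 4 \cdot \frac{37}{4} = 37$)
$r D = \left(-24\right) 37 = -888$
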